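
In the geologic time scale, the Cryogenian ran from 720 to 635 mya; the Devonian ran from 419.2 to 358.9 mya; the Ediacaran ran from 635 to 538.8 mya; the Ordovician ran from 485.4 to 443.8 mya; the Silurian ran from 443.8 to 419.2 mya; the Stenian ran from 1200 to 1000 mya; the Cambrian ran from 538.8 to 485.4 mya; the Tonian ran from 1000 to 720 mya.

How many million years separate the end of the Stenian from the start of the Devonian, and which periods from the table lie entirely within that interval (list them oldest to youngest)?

End of Stenian = 1000 Ma; start of Devonian = 419.2 Ma.
Gap = 1000 − 419.2 = 580.8 Myr.
Periods wholly inside 1000–419.2 Ma: Tonian (1000–720), Cryogenian (720–635), Ediacaran (635–538.8), Cambrian (538.8–485.4), Ordovician (485.4–443.8), Silurian (443.8–419.2).

580.8 million years; Tonian, Cryogenian, Ediacaran, Cambrian, Ordovician, Silurian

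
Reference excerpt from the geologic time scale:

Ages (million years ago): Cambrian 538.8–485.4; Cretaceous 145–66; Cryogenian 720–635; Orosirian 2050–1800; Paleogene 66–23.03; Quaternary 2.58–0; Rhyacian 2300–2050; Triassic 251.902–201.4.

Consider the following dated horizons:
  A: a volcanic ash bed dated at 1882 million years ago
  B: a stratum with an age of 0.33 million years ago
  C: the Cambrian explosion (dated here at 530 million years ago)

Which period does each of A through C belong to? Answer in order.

A — Orosirian; B — Quaternary; C — Cambrian

A: 1882 Ma lies in 2050–1800 Ma, so Orosirian.
B: 0.33 Ma lies in 2.58–0 Ma, so Quaternary.
C: 530 Ma lies in 538.8–485.4 Ma, so Cambrian.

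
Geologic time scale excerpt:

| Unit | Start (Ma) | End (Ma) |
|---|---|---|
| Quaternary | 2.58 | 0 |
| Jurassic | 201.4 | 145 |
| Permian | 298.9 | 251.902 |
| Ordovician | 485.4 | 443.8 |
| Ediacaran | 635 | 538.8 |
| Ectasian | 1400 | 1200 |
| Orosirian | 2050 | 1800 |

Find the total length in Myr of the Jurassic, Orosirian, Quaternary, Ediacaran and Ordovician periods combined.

446.78 million years

Duration is start − end for each: (201.4 − 145) + (2050 − 1800) + (2.58 − 0) + (635 − 538.8) + (485.4 − 443.8).
That is 56.4 + 250 + 2.58 + 96.2 + 41.6, which totals 446.78 million years.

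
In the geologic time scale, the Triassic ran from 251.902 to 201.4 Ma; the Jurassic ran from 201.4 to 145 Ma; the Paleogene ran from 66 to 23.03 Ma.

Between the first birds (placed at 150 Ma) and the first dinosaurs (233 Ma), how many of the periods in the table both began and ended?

0

Checking each listed span, none has both start < 233 Ma and end > 150 Ma — every period straddles one of the two dates or lies outside them — so the count is 0.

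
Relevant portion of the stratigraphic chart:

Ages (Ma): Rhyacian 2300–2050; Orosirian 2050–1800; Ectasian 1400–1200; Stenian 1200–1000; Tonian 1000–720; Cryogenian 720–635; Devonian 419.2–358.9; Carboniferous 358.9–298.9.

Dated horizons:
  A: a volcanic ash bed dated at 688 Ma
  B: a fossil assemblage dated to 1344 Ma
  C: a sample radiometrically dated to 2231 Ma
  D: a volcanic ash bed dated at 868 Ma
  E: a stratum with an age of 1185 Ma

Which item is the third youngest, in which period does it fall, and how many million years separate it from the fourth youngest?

E, in the Stenian; 159 million years to B

Smaller Ma means younger, so youngest first: A 688 < D 868 < E 1185 < B 1344 < C 2231.
Counting 3 along gives E (1185 Ma); the excerpt puts that inside the Stenian, 1200–1000 Ma.
Next in line is B (1344 Ma), and 1344 − 1185 = 159 Myr.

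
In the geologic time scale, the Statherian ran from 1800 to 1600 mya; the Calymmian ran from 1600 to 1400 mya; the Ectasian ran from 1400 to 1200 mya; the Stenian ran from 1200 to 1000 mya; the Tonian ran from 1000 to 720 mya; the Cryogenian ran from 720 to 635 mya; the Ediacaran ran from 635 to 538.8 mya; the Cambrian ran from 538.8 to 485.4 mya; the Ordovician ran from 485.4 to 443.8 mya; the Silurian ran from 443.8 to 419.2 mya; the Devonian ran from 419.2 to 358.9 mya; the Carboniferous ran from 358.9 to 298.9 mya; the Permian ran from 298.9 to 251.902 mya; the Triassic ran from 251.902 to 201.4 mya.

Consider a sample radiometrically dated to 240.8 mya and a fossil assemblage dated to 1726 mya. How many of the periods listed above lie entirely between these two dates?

12

1726 Ma sits inside the Statherian (1800–1600) and 240.8 Ma inside the Triassic (251.902–201.4); neither of those is wholly between the two dates.
The listed periods lying completely between them are Calymmian, Ectasian, Stenian, Tonian, Cryogenian, Ediacaran, Cambrian, Ordovician, Silurian, Devonian, Carboniferous, Permian — 12 in all.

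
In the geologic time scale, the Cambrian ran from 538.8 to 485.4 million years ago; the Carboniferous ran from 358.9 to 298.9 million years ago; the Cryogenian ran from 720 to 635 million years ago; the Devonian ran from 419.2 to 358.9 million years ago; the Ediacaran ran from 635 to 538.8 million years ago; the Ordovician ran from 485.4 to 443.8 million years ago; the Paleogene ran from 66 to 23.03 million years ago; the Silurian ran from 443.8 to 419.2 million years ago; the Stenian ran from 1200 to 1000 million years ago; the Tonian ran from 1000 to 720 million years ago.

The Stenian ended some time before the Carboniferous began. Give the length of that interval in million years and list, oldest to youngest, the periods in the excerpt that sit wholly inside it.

The Stenian closes at 1000 Ma and the Carboniferous opens at 358.9 Ma, so the interval is 1000 − 358.9 = 641.1 Myr.
A period fits inside if it starts at or after 1000 Ma and ends at or before 358.9 Ma; oldest first that gives Tonian, Cryogenian, Ediacaran, Cambrian, Ordovician, Silurian, Devonian.

641.1 million years; Tonian, Cryogenian, Ediacaran, Cambrian, Ordovician, Silurian, Devonian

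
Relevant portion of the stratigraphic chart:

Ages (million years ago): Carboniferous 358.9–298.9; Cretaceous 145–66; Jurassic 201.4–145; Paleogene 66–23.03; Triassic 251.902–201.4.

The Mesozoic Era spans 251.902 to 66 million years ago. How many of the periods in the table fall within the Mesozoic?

Periods inside 251.902–66 Ma: Triassic, Jurassic, Cretaceous — 3 in total.

3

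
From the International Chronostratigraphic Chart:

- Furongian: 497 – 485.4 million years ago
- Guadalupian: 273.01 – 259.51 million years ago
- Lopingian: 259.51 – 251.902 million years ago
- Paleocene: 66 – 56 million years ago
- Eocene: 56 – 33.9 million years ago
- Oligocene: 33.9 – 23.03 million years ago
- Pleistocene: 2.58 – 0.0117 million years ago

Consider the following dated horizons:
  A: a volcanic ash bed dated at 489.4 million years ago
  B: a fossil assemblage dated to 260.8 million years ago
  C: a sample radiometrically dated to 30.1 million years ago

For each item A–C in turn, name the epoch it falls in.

Match each age against the start–end ranges in the excerpt: A = 489.4 Ma → Furongian (497–485.4); B = 260.8 Ma → Guadalupian (273.01–259.51); C = 30.1 Ma → Oligocene (33.9–23.03).

A — Furongian; B — Guadalupian; C — Oligocene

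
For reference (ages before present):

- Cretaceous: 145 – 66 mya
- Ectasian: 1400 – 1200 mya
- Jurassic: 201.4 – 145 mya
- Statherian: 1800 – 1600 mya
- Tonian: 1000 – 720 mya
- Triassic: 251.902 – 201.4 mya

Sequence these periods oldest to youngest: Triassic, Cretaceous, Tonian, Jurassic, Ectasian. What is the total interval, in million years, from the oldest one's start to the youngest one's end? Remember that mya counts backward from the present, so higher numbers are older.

Ectasian → Tonian → Triassic → Jurassic → Cretaceous; total span 1334 Myr

From the excerpt: Triassic 251.902–201.4; Cretaceous 145–66; Tonian 1000–720; Jurassic 201.4–145; Ectasian 1400–1200 (Ma).
Larger Ma is earlier, so the oldest is Ectasian and the youngest is Cretaceous; oldest to youngest: Ectasian, Tonian, Triassic, Jurassic, Cretaceous.
Oldest start 1400 minus youngest end 66 gives 1334 Myr overall.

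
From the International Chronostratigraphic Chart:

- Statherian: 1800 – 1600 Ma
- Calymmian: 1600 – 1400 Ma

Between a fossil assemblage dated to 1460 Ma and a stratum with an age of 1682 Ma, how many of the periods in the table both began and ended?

0

The older date is 1682 Ma and the younger is 1460 Ma.
No period both begins after 1682 Ma and ends before 1460 Ma, so the count is 0.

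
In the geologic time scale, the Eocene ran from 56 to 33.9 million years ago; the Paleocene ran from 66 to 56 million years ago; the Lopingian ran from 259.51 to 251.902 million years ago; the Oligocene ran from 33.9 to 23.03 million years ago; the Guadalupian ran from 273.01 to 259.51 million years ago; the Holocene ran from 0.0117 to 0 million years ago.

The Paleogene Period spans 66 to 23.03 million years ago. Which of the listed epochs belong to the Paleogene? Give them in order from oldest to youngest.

Epochs with both bounds inside 66–23.03 Ma: Paleocene (66–56), Eocene (56–33.9), Oligocene (33.9–23.03).

Paleocene, Eocene, Oligocene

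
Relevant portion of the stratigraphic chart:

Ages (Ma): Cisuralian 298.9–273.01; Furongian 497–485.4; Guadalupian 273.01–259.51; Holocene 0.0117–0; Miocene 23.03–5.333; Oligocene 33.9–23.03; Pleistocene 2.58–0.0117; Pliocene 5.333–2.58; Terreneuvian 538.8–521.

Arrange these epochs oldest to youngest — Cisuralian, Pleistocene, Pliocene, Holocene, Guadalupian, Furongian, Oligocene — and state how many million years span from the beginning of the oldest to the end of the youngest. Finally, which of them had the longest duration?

Furongian, Cisuralian, Guadalupian, Oligocene, Pliocene, Pleistocene, Holocene; total span 497 Myr; longest is Cisuralian

From the excerpt: Cisuralian 298.9–273.01; Pleistocene 2.58–0.0117; Pliocene 5.333–2.58; Holocene 0.0117–0; Guadalupian 273.01–259.51; Furongian 497–485.4; Oligocene 33.9–23.03 (Ma).
Larger Ma is earlier, so the oldest is Furongian and the youngest is Holocene; oldest to youngest: Furongian, Cisuralian, Guadalupian, Oligocene, Pliocene, Pleistocene, Holocene.
Oldest start 497 minus youngest end 0 gives 497 Myr overall.
Individual lengths (start − end): Pleistocene 2.5683; Holocene 0.0117; Cisuralian 25.89; Pliocene 2.753; Oligocene 10.87; Furongian 11.6; Guadalupian 13.5. The largest is Cisuralian at 25.89 Myr.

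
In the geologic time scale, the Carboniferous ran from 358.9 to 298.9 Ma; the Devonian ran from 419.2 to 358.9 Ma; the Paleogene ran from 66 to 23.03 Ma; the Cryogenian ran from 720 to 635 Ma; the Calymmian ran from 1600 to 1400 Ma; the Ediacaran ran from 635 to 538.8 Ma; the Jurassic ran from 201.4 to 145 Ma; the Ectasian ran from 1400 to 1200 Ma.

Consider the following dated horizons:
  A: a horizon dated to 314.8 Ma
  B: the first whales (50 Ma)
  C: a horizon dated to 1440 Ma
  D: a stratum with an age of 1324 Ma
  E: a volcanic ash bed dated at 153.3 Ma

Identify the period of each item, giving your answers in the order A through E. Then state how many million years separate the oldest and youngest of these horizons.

A: 314.8 Ma lies in 358.9–298.9 Ma, so Carboniferous.
B: 50 Ma lies in 66–23.03 Ma, so Paleogene.
C: 1440 Ma lies in 1600–1400 Ma, so Calymmian.
D: 1324 Ma lies in 1400–1200 Ma, so Ectasian.
E: 153.3 Ma lies in 201.4–145 Ma, so Jurassic.
Oldest = 1440 Ma, youngest = 50 Ma → span 1390 Myr.

A — Carboniferous; B — Paleogene; C — Calymmian; D — Ectasian; E — Jurassic; span 1390 million years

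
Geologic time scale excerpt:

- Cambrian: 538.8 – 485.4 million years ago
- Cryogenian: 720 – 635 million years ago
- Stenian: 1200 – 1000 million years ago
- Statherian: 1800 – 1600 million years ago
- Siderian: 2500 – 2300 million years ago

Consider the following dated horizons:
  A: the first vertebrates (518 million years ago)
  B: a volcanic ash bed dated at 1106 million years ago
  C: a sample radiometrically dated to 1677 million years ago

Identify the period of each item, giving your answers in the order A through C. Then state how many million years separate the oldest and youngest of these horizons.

A: 518 Ma lies in 538.8–485.4 Ma, so Cambrian.
B: 1106 Ma lies in 1200–1000 Ma, so Stenian.
C: 1677 Ma lies in 1800–1600 Ma, so Statherian.
Oldest = 1677 Ma, youngest = 518 Ma → span 1159 Myr.

A — Cambrian; B — Stenian; C — Statherian; span 1159 million years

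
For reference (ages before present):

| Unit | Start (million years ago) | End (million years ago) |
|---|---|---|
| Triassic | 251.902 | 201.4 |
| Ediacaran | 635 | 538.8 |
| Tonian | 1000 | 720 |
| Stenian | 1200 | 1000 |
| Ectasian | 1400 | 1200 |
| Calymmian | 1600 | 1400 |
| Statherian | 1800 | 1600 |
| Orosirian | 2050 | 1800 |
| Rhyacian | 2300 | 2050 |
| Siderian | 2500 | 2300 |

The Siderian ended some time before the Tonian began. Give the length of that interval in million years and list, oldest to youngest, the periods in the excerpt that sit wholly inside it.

1300 million years; Rhyacian, Orosirian, Statherian, Calymmian, Ectasian, Stenian

End of Siderian = 2300 Ma; start of Tonian = 1000 Ma.
Gap = 2300 − 1000 = 1300 Myr.
Periods wholly inside 2300–1000 Ma: Rhyacian (2300–2050), Orosirian (2050–1800), Statherian (1800–1600), Calymmian (1600–1400), Ectasian (1400–1200), Stenian (1200–1000).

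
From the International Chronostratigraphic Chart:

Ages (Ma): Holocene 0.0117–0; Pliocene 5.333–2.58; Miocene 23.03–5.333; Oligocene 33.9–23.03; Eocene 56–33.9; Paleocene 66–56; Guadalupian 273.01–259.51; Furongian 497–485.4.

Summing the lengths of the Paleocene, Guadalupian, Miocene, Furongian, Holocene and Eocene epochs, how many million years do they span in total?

74.9087 million years

Each duration: Paleocene = 10; Guadalupian = 13.5; Miocene = 17.697; Furongian = 11.6; Holocene = 0.0117; Eocene = 22.1.
Sum: 10 + 13.5 + 17.697 + 11.6 + 0.0117 + 22.1 = 74.9087 Myr.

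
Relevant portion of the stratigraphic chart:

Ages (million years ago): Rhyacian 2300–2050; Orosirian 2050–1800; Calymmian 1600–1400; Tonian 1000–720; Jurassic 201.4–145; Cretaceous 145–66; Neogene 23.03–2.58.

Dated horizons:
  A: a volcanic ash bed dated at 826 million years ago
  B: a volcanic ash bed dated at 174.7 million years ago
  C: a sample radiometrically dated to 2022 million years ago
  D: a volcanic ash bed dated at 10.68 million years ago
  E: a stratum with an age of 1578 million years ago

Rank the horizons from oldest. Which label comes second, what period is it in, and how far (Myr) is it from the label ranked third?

E, in the Calymmian; 752 million years to A

Sorted oldest-first by Ma: C (2022), E (1578), A (826), B (174.7), D (10.68).
The second oldest is E at 1578 Ma, which lies in 1600–1400 Ma: the Calymmian.
The third oldest is A at 826 Ma; separation = |1578 − 826| = 752 Myr.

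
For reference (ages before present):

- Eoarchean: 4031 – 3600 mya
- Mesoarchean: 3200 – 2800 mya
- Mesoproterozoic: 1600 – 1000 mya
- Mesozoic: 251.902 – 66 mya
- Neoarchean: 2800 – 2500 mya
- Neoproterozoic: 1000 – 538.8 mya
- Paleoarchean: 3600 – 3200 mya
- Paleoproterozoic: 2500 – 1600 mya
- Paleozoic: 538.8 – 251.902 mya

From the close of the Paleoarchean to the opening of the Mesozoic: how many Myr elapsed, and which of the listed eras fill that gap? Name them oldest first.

The Paleoarchean closes at 3200 Ma and the Mesozoic opens at 251.902 Ma, so the interval is 3200 − 251.902 = 2948.098 Myr.
An era fits inside if it starts at or after 3200 Ma and ends at or before 251.902 Ma; oldest first that gives Mesoarchean, Neoarchean, Paleoproterozoic, Mesoproterozoic, Neoproterozoic, Paleozoic.

2948.098 million years; Mesoarchean, Neoarchean, Paleoproterozoic, Mesoproterozoic, Neoproterozoic, Paleozoic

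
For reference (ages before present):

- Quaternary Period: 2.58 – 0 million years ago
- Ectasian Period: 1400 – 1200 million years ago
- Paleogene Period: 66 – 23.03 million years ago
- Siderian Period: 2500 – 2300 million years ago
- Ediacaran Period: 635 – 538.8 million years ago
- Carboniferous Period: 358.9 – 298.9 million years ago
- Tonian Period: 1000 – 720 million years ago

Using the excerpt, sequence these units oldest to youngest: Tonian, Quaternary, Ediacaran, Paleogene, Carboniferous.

Sorting by start age (descending Ma, since larger Ma = older): Tonian start 1000, Ediacaran start 635, Carboniferous start 358.9, Paleogene start 66, Quaternary start 2.58.

Tonian, Ediacaran, Carboniferous, Paleogene, Quaternary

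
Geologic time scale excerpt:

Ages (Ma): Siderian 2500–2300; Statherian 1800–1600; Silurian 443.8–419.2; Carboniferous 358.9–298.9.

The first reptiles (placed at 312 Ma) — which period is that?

Carboniferous

312 Ma lies between 358.9 and 298.9 Ma, so it falls in the Carboniferous.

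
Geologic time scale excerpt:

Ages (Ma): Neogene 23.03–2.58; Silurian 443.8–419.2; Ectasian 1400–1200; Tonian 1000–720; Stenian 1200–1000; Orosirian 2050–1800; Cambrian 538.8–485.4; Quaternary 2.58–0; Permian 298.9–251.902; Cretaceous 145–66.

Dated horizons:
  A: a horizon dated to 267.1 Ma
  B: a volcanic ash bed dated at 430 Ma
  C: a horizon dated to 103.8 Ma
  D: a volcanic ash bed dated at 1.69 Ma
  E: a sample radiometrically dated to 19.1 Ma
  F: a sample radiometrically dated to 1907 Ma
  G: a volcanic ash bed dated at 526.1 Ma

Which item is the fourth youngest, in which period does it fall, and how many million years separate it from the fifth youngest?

A, in the Permian; 162.9 million years to B

Smaller Ma means younger, so youngest first: D 1.69 < E 19.1 < C 103.8 < A 267.1 < B 430 < G 526.1 < F 1907.
Counting 4 along gives A (267.1 Ma); the excerpt puts that inside the Permian, 298.9–251.902 Ma.
Next in line is B (430 Ma), and 430 − 267.1 = 162.9 Myr.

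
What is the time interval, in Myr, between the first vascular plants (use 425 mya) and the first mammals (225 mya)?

200 million years

425 − 225 = 200 million years.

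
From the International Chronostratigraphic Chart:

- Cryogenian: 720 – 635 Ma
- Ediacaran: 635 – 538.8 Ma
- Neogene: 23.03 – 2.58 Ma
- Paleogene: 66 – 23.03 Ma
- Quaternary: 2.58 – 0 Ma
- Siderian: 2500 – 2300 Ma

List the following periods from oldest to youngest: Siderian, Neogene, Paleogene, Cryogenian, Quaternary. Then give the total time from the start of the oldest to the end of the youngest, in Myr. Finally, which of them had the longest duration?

From the excerpt: Siderian 2500–2300; Neogene 23.03–2.58; Paleogene 66–23.03; Cryogenian 720–635; Quaternary 2.58–0 (Ma).
Larger Ma is earlier, so the oldest is Siderian and the youngest is Quaternary; oldest to youngest: Siderian, Cryogenian, Paleogene, Neogene, Quaternary.
Oldest start 2500 minus youngest end 0 gives 2500 Myr overall.
Individual lengths (start − end): Siderian 200; Paleogene 42.97; Neogene 20.45; Cryogenian 85; Quaternary 2.58. The largest is Siderian at 200 Myr.

Siderian → Cryogenian → Paleogene → Neogene → Quaternary; total span 2500 Myr; longest is Siderian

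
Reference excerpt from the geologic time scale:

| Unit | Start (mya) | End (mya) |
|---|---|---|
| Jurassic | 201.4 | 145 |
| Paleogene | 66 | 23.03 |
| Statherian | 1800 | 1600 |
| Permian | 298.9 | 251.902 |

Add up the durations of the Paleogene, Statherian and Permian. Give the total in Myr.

Each duration: Paleogene = 42.97; Statherian = 200; Permian = 46.998.
Sum: 42.97 + 200 + 46.998 = 289.968 Myr.

289.968 million years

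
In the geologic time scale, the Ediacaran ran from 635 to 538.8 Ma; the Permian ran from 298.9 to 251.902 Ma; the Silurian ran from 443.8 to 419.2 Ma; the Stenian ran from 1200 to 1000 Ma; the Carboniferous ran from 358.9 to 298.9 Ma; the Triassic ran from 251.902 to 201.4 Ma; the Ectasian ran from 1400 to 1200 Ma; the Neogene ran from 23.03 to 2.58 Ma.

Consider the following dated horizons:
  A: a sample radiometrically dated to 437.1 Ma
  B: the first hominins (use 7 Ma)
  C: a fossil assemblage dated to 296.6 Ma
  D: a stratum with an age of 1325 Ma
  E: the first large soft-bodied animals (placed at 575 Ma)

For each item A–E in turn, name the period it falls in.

A — Silurian; B — Neogene; C — Permian; D — Ectasian; E — Ediacaran

A: 437.1 Ma lies in 443.8–419.2 Ma, so Silurian.
B: 7 Ma lies in 23.03–2.58 Ma, so Neogene.
C: 296.6 Ma lies in 298.9–251.902 Ma, so Permian.
D: 1325 Ma lies in 1400–1200 Ma, so Ectasian.
E: 575 Ma lies in 635–538.8 Ma, so Ediacaran.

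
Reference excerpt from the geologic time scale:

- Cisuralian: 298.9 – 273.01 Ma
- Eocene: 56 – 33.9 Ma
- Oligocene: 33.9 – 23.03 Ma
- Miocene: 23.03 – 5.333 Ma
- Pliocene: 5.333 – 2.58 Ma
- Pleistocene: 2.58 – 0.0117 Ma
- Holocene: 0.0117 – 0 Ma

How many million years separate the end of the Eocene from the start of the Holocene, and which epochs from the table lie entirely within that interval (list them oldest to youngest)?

33.8883 million years; Oligocene, Miocene, Pliocene, Pleistocene

End of Eocene = 33.9 Ma; start of Holocene = 0.0117 Ma.
Gap = 33.9 − 0.0117 = 33.8883 Myr.
Epochs wholly inside 33.9–0.0117 Ma: Oligocene (33.9–23.03), Miocene (23.03–5.333), Pliocene (5.333–2.58), Pleistocene (2.58–0.0117).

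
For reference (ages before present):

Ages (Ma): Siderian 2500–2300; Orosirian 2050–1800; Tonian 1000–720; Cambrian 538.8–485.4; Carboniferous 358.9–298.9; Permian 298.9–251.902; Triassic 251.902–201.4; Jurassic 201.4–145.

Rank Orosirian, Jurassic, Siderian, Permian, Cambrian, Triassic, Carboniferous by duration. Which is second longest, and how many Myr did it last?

Siderian, 200 million years

Durations: Orosirian 250; Jurassic 56.4; Siderian 200; Permian 46.998; Cambrian 53.4; Triassic 50.502; Carboniferous 60 Myr.
Sorted longest-first: Orosirian (250), Siderian (200), Carboniferous (60), Jurassic (56.4), Cambrian (53.4), Triassic (50.502), Permian (46.998).
The second longest is Siderian at 200 Myr.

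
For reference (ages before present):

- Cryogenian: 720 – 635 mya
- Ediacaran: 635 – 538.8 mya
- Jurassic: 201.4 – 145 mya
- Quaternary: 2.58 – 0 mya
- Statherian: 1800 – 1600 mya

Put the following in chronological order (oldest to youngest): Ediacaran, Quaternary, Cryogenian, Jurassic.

Sorting by start age (descending Ma, since larger Ma = older): Cryogenian start 720, Ediacaran start 635, Jurassic start 201.4, Quaternary start 2.58.

Cryogenian, Ediacaran, Jurassic, Quaternary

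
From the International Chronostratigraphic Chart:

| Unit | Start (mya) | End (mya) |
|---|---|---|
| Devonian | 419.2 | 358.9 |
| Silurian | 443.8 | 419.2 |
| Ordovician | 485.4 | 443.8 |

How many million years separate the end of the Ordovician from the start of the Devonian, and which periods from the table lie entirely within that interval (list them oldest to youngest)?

24.6 million years; Silurian

The Ordovician closes at 443.8 Ma and the Devonian opens at 419.2 Ma, so the interval is 443.8 − 419.2 = 24.6 Myr.
A period fits inside if it starts at or after 443.8 Ma and ends at or before 419.2 Ma; oldest first that gives Silurian.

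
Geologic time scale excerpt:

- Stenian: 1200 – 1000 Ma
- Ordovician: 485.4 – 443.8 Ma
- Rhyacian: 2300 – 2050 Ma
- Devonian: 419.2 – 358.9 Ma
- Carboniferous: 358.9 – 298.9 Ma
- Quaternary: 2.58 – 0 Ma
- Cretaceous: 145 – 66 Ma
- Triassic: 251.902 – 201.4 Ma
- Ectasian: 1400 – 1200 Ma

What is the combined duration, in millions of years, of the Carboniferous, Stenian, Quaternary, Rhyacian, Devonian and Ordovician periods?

614.48 million years

Each duration: Carboniferous = 60; Stenian = 200; Quaternary = 2.58; Rhyacian = 250; Devonian = 60.3; Ordovician = 41.6.
Sum: 60 + 200 + 2.58 + 250 + 60.3 + 41.6 = 614.48 Myr.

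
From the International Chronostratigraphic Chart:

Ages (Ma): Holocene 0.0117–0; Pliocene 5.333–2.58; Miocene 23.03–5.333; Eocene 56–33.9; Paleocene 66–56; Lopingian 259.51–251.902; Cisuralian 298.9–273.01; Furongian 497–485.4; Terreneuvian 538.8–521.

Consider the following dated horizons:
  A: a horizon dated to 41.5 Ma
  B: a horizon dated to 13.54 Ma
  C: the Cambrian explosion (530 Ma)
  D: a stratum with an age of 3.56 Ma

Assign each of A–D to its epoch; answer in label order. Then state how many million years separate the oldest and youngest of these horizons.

Match each age against the start–end ranges in the excerpt: A = 41.5 Ma → Eocene (56–33.9); B = 13.54 Ma → Miocene (23.03–5.333); C = 530 Ma → Terreneuvian (538.8–521); D = 3.56 Ma → Pliocene (5.333–2.58).
The largest age is 530 Ma and the smallest is 3.56 Ma; their difference is 526.44 Myr.

A — Eocene; B — Miocene; C — Terreneuvian; D — Pliocene; span 526.44 million years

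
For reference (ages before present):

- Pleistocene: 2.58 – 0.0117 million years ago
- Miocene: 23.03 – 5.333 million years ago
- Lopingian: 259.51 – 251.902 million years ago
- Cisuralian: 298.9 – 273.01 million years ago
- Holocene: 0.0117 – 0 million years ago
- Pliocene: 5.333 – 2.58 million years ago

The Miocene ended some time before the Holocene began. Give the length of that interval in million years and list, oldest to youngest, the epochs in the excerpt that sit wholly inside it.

5.3213 million years; Pliocene, Pleistocene

End of Miocene = 5.333 Ma; start of Holocene = 0.0117 Ma.
Gap = 5.333 − 0.0117 = 5.3213 Myr.
Epochs wholly inside 5.333–0.0117 Ma: Pliocene (5.333–2.58), Pleistocene (2.58–0.0117).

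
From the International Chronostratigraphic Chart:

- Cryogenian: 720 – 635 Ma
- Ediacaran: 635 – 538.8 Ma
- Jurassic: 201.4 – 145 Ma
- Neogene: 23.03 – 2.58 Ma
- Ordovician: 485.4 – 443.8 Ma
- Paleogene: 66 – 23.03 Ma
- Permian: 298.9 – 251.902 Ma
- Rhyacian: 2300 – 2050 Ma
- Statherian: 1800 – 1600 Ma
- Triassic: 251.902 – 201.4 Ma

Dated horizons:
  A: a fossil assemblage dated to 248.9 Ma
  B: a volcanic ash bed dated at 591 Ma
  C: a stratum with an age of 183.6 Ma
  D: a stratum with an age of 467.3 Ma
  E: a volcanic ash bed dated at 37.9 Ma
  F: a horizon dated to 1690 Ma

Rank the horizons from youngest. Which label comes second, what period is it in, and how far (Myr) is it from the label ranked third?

C, in the Jurassic; 65.3 million years to A

Smaller Ma means younger, so youngest first: E 37.9 < C 183.6 < A 248.9 < D 467.3 < B 591 < F 1690.
Counting 2 along gives C (183.6 Ma); the excerpt puts that inside the Jurassic, 201.4–145 Ma.
Next in line is A (248.9 Ma), and 248.9 − 183.6 = 65.3 Myr.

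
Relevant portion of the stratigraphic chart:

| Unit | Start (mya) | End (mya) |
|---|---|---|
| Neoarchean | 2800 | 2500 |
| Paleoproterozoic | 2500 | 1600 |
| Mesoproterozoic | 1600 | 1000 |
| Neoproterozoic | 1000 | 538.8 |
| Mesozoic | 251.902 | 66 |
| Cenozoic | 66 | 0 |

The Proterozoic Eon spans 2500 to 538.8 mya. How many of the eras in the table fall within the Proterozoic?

3

Eras inside 2500–538.8 Ma: Paleoproterozoic, Mesoproterozoic, Neoproterozoic — 3 in total.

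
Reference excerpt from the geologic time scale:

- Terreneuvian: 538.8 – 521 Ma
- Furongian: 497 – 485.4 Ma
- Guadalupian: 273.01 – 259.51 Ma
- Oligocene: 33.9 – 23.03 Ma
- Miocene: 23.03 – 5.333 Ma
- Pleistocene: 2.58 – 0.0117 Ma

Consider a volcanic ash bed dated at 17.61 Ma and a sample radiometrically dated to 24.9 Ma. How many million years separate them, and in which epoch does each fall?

Elapsed time: 24.9 − 17.61 = 7.29 Myr.
17.61 Ma lies within 23.03–5.333 Ma: Miocene.
24.9 Ma lies within 33.9–23.03 Ma: Oligocene.

7.29 million years apart; the first in the Miocene, the second in the Oligocene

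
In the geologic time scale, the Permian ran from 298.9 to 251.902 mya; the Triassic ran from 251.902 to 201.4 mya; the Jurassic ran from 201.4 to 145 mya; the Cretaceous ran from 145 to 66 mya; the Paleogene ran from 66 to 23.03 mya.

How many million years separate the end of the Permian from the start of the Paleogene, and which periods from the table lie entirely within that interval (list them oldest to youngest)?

The Permian closes at 251.902 Ma and the Paleogene opens at 66 Ma, so the interval is 251.902 − 66 = 185.902 Myr.
A period fits inside if it starts at or after 251.902 Ma and ends at or before 66 Ma; oldest first that gives Triassic, Jurassic, Cretaceous.

185.902 million years; Triassic, Jurassic, Cretaceous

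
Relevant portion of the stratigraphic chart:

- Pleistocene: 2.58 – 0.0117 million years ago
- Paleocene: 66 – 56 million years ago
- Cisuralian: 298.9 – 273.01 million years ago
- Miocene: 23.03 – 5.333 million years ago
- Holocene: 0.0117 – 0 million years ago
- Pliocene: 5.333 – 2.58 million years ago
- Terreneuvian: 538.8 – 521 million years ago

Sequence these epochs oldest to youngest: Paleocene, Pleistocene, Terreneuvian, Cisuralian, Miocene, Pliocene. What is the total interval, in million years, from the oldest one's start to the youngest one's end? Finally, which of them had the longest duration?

From the excerpt: Paleocene 66–56; Pleistocene 2.58–0.0117; Terreneuvian 538.8–521; Cisuralian 298.9–273.01; Miocene 23.03–5.333; Pliocene 5.333–2.58 (Ma).
Larger Ma is earlier, so the oldest is Terreneuvian and the youngest is Pleistocene; oldest to youngest: Terreneuvian, Cisuralian, Paleocene, Miocene, Pliocene, Pleistocene.
Oldest start 538.8 minus youngest end 0.0117 gives 538.7883 Myr overall.
Individual lengths (start − end): Pliocene 2.753; Miocene 17.697; Pleistocene 2.5683; Cisuralian 25.89; Terreneuvian 17.8; Paleocene 10. The largest is Cisuralian at 25.89 Myr.

Terreneuvian → Cisuralian → Paleocene → Miocene → Pliocene → Pleistocene; total span 538.7883 Myr; longest is Cisuralian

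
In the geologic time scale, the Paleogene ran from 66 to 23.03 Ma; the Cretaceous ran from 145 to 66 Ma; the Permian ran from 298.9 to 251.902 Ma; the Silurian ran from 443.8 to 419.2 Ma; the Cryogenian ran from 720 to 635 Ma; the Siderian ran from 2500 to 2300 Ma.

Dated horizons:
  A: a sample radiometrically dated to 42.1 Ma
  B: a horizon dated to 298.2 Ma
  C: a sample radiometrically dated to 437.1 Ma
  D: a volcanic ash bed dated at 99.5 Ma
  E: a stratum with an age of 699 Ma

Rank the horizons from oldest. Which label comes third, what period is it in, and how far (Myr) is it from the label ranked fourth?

Larger Ma means older, so oldest first: E 699 > C 437.1 > B 298.2 > D 99.5 > A 42.1.
Counting 3 along gives B (298.2 Ma); the excerpt puts that inside the Permian, 298.9–251.902 Ma.
Next in line is D (99.5 Ma), and 298.2 − 99.5 = 198.7 Myr.

B, in the Permian; 198.7 million years to D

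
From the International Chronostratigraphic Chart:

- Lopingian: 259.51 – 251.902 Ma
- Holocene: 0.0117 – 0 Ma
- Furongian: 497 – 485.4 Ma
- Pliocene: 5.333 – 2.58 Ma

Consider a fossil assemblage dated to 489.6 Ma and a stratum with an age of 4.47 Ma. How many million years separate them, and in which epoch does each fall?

Elapsed time: 489.6 − 4.47 = 485.13 Myr.
489.6 Ma lies within 497–485.4 Ma: Furongian.
4.47 Ma lies within 5.333–2.58 Ma: Pliocene.

485.13 million years apart; the first in the Furongian, the second in the Pliocene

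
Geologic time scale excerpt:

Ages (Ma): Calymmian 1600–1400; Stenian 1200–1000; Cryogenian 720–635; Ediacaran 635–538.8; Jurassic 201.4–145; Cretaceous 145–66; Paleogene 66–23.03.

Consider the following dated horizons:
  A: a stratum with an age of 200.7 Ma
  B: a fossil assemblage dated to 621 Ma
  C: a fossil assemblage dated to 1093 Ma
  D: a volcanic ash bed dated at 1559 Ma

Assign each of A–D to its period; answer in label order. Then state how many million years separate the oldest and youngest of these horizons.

A — Jurassic; B — Ediacaran; C — Stenian; D — Calymmian; span 1358.3 million years

A: 200.7 Ma lies in 201.4–145 Ma, so Jurassic.
B: 621 Ma lies in 635–538.8 Ma, so Ediacaran.
C: 1093 Ma lies in 1200–1000 Ma, so Stenian.
D: 1559 Ma lies in 1600–1400 Ma, so Calymmian.
Oldest = 1559 Ma, youngest = 200.7 Ma → span 1358.3 Myr.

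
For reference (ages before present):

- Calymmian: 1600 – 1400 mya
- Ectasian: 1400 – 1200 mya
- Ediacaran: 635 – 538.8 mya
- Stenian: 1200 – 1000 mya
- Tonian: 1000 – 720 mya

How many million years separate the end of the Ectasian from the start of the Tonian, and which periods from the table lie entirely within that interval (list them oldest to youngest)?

200 million years; Stenian

End of Ectasian = 1200 Ma; start of Tonian = 1000 Ma.
Gap = 1200 − 1000 = 200 Myr.
Periods wholly inside 1200–1000 Ma: Stenian (1200–1000).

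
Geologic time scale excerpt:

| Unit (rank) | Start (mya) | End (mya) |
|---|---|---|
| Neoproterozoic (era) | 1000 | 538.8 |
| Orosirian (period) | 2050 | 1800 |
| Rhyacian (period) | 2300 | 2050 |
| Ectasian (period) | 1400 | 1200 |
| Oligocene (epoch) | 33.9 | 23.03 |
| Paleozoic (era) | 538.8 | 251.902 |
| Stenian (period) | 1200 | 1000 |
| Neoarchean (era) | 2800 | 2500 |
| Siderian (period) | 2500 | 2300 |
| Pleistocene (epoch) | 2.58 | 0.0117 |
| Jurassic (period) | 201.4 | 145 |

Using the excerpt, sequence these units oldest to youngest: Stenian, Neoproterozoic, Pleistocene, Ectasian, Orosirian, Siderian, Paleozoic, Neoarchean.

Neoarchean, Siderian, Orosirian, Ectasian, Stenian, Neoproterozoic, Paleozoic, Pleistocene

The oldest of these is Neoarchean (starts 2800 Ma) and the youngest is Pleistocene (ends 0.0117 Ma).
In between, by decreasing start age: Siderian (2500), Orosirian (2050), Ectasian (1400), Stenian (1200), Neoproterozoic (1000), Paleozoic (538.8).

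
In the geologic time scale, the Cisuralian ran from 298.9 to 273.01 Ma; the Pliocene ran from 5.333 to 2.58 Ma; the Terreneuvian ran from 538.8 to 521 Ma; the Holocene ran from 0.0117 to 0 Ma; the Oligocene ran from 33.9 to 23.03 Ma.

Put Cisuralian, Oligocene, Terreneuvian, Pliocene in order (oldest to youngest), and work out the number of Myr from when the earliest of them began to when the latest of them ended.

Terreneuvian → Cisuralian → Oligocene → Pliocene; total span 536.22 Myr

From the excerpt: Cisuralian 298.9–273.01; Oligocene 33.9–23.03; Terreneuvian 538.8–521; Pliocene 5.333–2.58 (Ma).
Larger Ma is earlier, so the oldest is Terreneuvian and the youngest is Pliocene; oldest to youngest: Terreneuvian, Cisuralian, Oligocene, Pliocene.
Oldest start 538.8 minus youngest end 2.58 gives 536.22 Myr overall.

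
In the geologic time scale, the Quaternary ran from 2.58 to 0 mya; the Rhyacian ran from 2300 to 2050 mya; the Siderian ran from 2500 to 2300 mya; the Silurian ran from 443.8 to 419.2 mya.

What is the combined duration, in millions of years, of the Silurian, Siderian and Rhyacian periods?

474.6 million years

Each duration: Silurian = 24.6; Siderian = 200; Rhyacian = 250.
Sum: 24.6 + 200 + 250 = 474.6 Myr.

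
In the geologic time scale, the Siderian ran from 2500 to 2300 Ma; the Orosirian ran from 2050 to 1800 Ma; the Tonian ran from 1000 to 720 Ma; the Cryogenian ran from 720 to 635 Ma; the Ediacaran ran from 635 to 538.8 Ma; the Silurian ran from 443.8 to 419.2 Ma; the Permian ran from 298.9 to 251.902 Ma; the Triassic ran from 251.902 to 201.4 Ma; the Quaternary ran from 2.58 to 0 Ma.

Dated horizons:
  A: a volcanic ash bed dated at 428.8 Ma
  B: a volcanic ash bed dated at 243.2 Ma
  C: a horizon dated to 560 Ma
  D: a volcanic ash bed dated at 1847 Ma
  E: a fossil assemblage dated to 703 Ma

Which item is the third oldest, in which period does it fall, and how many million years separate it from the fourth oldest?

C, in the Ediacaran; 131.2 million years to A

Sorted oldest-first by Ma: D (1847), E (703), C (560), A (428.8), B (243.2).
The third oldest is C at 560 Ma, which lies in 635–538.8 Ma: the Ediacaran.
The fourth oldest is A at 428.8 Ma; separation = |560 − 428.8| = 131.2 Myr.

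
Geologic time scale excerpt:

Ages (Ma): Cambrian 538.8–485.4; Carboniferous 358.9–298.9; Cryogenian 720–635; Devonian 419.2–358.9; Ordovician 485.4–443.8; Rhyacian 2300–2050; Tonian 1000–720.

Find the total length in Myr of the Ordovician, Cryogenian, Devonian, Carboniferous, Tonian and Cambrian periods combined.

Each duration: Ordovician = 41.6; Cryogenian = 85; Devonian = 60.3; Carboniferous = 60; Tonian = 280; Cambrian = 53.4.
Sum: 41.6 + 85 + 60.3 + 60 + 280 + 53.4 = 580.3 Myr.

580.3 million years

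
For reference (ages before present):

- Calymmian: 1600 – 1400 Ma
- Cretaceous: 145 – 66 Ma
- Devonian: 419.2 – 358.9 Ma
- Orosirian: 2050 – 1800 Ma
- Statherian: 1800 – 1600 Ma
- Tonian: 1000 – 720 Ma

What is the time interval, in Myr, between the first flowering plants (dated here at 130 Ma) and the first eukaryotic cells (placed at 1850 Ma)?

1720 million years

1850 − 130 = 1720 million years.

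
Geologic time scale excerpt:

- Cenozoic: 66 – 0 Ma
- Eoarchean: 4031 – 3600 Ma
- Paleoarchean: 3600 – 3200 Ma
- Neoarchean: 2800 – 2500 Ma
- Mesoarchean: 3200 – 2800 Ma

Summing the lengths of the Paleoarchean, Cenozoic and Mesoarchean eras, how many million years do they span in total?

Each duration: Paleoarchean = 400; Cenozoic = 66; Mesoarchean = 400.
Sum: 400 + 66 + 400 = 866 Myr.

866 million years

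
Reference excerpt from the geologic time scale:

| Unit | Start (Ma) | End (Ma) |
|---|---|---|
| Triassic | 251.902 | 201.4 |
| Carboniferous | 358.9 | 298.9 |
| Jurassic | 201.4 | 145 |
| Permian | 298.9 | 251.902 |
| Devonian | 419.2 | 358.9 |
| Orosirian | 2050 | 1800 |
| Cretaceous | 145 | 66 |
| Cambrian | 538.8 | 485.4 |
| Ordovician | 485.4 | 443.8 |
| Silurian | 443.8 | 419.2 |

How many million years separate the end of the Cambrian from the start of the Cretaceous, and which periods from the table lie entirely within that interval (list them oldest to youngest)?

340.4 million years; Ordovician, Silurian, Devonian, Carboniferous, Permian, Triassic, Jurassic

The Cambrian closes at 485.4 Ma and the Cretaceous opens at 145 Ma, so the interval is 485.4 − 145 = 340.4 Myr.
A period fits inside if it starts at or after 485.4 Ma and ends at or before 145 Ma; oldest first that gives Ordovician, Silurian, Devonian, Carboniferous, Permian, Triassic, Jurassic.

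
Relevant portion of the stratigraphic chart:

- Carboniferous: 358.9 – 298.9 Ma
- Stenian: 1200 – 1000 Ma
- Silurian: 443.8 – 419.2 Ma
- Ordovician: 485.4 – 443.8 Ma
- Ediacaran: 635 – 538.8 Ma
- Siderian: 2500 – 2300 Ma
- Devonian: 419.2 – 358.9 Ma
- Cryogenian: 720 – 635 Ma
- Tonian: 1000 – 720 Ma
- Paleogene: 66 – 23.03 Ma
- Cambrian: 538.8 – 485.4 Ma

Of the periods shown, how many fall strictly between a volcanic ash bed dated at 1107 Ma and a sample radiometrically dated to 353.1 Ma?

7

1107 Ma sits inside the Stenian (1200–1000) and 353.1 Ma inside the Carboniferous (358.9–298.9); neither of those is wholly between the two dates.
The listed periods lying completely between them are Tonian, Cryogenian, Ediacaran, Cambrian, Ordovician, Silurian, Devonian — 7 in all.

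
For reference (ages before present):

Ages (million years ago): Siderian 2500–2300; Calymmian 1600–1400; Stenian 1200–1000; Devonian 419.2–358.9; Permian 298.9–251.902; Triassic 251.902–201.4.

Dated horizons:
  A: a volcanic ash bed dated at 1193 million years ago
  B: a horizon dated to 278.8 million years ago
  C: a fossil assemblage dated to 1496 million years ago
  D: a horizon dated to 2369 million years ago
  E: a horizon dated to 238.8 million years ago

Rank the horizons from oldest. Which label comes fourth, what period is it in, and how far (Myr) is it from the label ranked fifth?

Sorted oldest-first by Ma: D (2369), C (1496), A (1193), B (278.8), E (238.8).
The fourth oldest is B at 278.8 Ma, which lies in 298.9–251.902 Ma: the Permian.
The fifth oldest is E at 238.8 Ma; separation = |278.8 − 238.8| = 40 Myr.

B, in the Permian; 40 million years to E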